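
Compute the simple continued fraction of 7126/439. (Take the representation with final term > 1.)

7126 = 16*439 + 102
439 = 4*102 + 31
102 = 3*31 + 9
31 = 3*9 + 4
9 = 2*4 + 1
4 = 4*1 + 0  (stop)
So 7126/439 = [16; 4, 3, 3, 2, 4].

[16; 4, 3, 3, 2, 4]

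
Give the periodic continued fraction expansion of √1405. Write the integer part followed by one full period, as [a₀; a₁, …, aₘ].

[37; 2, 14, 2, 74]

a₀ = ⌊√1405⌋ = 37.
With m₀=0, d₀=1 and mₖ₊₁ = dₖaₖ − mₖ, dₖ₊₁ = (n − mₖ₊₁²)/dₖ, aₖ₊₁ = ⌊(a₀+mₖ₊₁)/dₖ₊₁⌋:
  k=1: m=37, d=36, a=2
  k=2: m=35, d=5, a=14
  k=3: m=35, d=36, a=2
  k=4: m=37, d=1, a=74
d=1 and a=2a₀=74 at k=4, so the next step gives (m, d) = (37, 36) again — its k=1 value — and the period has length 4.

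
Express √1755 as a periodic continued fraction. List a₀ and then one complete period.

[41; 1, 8, 3, 8, 1, 82]

a₀ = ⌊√1755⌋ = 41.
With m₀=0, d₀=1 and mₖ₊₁ = dₖaₖ − mₖ, dₖ₊₁ = (n − mₖ₊₁²)/dₖ, aₖ₊₁ = ⌊(a₀+mₖ₊₁)/dₖ₊₁⌋:
  k=1: m=41, d=74, a=1
  k=2: m=33, d=9, a=8
  k=3: m=39, d=26, a=3
  k=4: m=39, d=9, a=8
  k=5: m=33, d=74, a=1
  k=6: m=41, d=1, a=82
d=1 and a=2a₀=82 at k=6, so the next step gives (m, d) = (41, 74) again — its k=1 value — and the period has length 6.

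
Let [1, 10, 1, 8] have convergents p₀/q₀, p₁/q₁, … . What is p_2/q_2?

12/11

Using pₖ = aₖpₖ₋₁ + pₖ₋₂, qₖ = aₖqₖ₋₁ + qₖ₋₂ (with p₋₁=1, p₋₂=0, q₋₁=0, q₋₂=1):
  k=0: a=1, p=1, q=1
  k=1: a=10, p=11, q=10
  k=2: a=1, p=12, q=11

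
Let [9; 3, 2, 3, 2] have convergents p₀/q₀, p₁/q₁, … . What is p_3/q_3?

223/24

Using pₖ = aₖpₖ₋₁ + pₖ₋₂, qₖ = aₖqₖ₋₁ + qₖ₋₂ (with p₋₁=1, p₋₂=0, q₋₁=0, q₋₂=1):
  k=0: a=9, p=9, q=1
  k=1: a=3, p=28, q=3
  k=2: a=2, p=65, q=7
  k=3: a=3, p=223, q=24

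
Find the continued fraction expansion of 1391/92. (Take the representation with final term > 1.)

[15; 8, 2, 1, 3]

1391 = 15*92 + 11
92 = 8*11 + 4
11 = 2*4 + 3
4 = 1*3 + 1
3 = 3*1 + 0  (stop)
So 1391/92 = [15; 8, 2, 1, 3].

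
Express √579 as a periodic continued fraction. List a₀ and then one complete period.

[24; 16, 48]

a₀ = ⌊√579⌋ = 24.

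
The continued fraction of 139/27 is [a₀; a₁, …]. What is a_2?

1

139 = 5·27 + 4   →  a_0 = 5
27 = 6·4 + 3   →  a_1 = 6
4 = 1·3 + 1   →  a_2 = 1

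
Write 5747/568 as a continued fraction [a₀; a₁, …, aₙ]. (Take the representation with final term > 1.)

[10; 8, 2, 10, 1, 2]

5747 = 10*568 + 67
568 = 8*67 + 32
67 = 2*32 + 3
32 = 10*3 + 2
3 = 1*2 + 1
2 = 2*1 + 0  (stop)
So 5747/568 = [10; 8, 2, 10, 1, 2].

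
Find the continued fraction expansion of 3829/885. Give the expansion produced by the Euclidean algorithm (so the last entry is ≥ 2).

3829 = 4·885 + 289
885 = 3·289 + 18
289 = 16·18 + 1
18 = 18·1 + 0  (stop)
So 3829/885 = [4; 3, 16, 18].

[4; 3, 16, 18]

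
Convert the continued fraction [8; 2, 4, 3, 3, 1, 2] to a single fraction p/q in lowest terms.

2923/346

Using pₖ = aₖpₖ₋₁ + pₖ₋₂ and qₖ = aₖqₖ₋₁ + qₖ₋₂:
  k=0: a=8, p=8, q=1
  k=1: a=2, p=17, q=2
  k=2: a=4, p=76, q=9
  k=3: a=3, p=245, q=29
  k=4: a=3, p=811, q=96
  k=5: a=1, p=1056, q=125
  k=6: a=2, p=2923, q=346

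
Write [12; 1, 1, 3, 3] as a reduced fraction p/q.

289/23

Using pₖ = aₖpₖ₋₁ + pₖ₋₂ and qₖ = aₖqₖ₋₁ + qₖ₋₂:
  k=0: a=12, p=12, q=1
  k=1: a=1, p=13, q=1
  k=2: a=1, p=25, q=2
  k=3: a=3, p=88, q=7
  k=4: a=3, p=289, q=23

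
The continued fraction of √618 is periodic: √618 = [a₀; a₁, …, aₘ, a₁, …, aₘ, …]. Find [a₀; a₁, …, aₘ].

a₀ = ⌊√618⌋ = 24.
With m₀=0, d₀=1 and mₖ₊₁ = dₖaₖ − mₖ, dₖ₊₁ = (n − mₖ₊₁²)/dₖ, aₖ₊₁ = ⌊(a₀+mₖ₊₁)/dₖ₊₁⌋:
  k=1: m=24, d=42, a=1
  k=2: m=18, d=7, a=6
  k=3: m=24, d=6, a=8
  k=4: m=24, d=7, a=6
  k=5: m=18, d=42, a=1
  k=6: m=24, d=1, a=48
d=1 and a=2a₀=48 at k=6, so the next step gives (m, d) = (24, 42) again — its k=1 value — and the period has length 6.

[24; 1, 6, 8, 6, 1, 48]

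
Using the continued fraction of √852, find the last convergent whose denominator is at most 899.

10654/365

√852 = [29; 5, 3, 2, 4, 2, 3, 5, 58, …] (period length 8).
Convergents:
  p_0/q_0 = 29/1
  p_1/q_1 = 146/5
  p_2/q_2 = 467/16
  p_3/q_3 = 1080/37
  p_4/q_4 = 4787/164
  p_5/q_5 = 10654/365
  p_6/q_6 = 36749/1259
q_5 = 365 ≤ 899 < 1259 = q_6, so the answer is 10654/365.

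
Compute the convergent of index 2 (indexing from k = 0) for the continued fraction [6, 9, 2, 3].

116/19

Using pₖ = aₖpₖ₋₁ + pₖ₋₂, qₖ = aₖqₖ₋₁ + qₖ₋₂ (with p₋₁=1, p₋₂=0, q₋₁=0, q₋₂=1):
  k=0: a=6, p=6, q=1
  k=1: a=9, p=55, q=9
  k=2: a=2, p=116, q=19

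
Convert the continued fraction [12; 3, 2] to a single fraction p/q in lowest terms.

Fold from the inside: start with 2/1.
  3 + 1/2 = 7/2
  12 + 2/7 = 86/7

86/7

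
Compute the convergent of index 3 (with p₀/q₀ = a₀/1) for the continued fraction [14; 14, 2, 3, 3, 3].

1421/101

Using pₖ = aₖpₖ₋₁ + pₖ₋₂, qₖ = aₖqₖ₋₁ + qₖ₋₂ (with p₋₁=1, p₋₂=0, q₋₁=0, q₋₂=1):
  k=0: a=14, p=14, q=1
  k=1: a=14, p=197, q=14
  k=2: a=2, p=408, q=29
  k=3: a=3, p=1421, q=101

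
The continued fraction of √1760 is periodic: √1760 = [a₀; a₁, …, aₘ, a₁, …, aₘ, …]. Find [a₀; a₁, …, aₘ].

[41; 1, 19, 1, 82]

a₀ = ⌊√1760⌋ = 41.
With m₀=0, d₀=1 and mₖ₊₁ = dₖaₖ − mₖ, dₖ₊₁ = (n − mₖ₊₁²)/dₖ, aₖ₊₁ = ⌊(a₀+mₖ₊₁)/dₖ₊₁⌋:
  k=1: m=41, d=79, a=1
  k=2: m=38, d=4, a=19
  k=3: m=38, d=79, a=1
  k=4: m=41, d=1, a=82
d=1 and a=2a₀=82 at k=4, so the next step gives (m, d) = (41, 79) again — its k=1 value — and the period has length 4.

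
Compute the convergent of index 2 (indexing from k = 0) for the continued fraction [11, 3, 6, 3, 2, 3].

215/19

Using pₖ = aₖpₖ₋₁ + pₖ₋₂, qₖ = aₖqₖ₋₁ + qₖ₋₂ (with p₋₁=1, p₋₂=0, q₋₁=0, q₋₂=1):
  k=0: a=11, p=11, q=1
  k=1: a=3, p=34, q=3
  k=2: a=6, p=215, q=19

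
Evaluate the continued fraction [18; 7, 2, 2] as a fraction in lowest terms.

Fold from the inside: start with 2/1.
  2 + 1/2 = 5/2
  7 + 2/5 = 37/5
  18 + 5/37 = 671/37

671/37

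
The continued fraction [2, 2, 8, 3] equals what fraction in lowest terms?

131/53

Fold from the inside: start with 3/1.
  8 + 1/3 = 25/3
  2 + 3/25 = 53/25
  2 + 25/53 = 131/53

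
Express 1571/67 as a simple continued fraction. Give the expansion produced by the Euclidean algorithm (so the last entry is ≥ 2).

1571 = 23·67 + 30
67 = 2·30 + 7
30 = 4·7 + 2
7 = 3·2 + 1
2 = 2·1 + 0  (stop)
So 1571/67 = [23; 2, 4, 3, 2].

[23; 2, 4, 3, 2]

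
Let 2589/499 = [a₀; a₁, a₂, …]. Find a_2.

3

2589 = 5·499 + 94   →  a_0 = 5
499 = 5·94 + 29   →  a_1 = 5
94 = 3·29 + 7   →  a_2 = 3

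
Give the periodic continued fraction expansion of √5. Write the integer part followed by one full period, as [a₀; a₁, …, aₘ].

[2; 4]

a₀ = ⌊√5⌋ = 2.
With m₀=0, d₀=1 and mₖ₊₁ = dₖaₖ − mₖ, dₖ₊₁ = (n − mₖ₊₁²)/dₖ, aₖ₊₁ = ⌊(a₀+mₖ₊₁)/dₖ₊₁⌋:
  k=1: m=2, d=1, a=4
d=1 and a=2a₀=4 at k=1, so the next step gives (m, d) = (2, 1) again — its k=1 value — and the period has length 1.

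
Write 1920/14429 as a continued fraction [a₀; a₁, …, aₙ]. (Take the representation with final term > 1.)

[0; 7, 1, 1, 16, 19, 3]

1920 = 0·14429 + 1920
14429 = 7·1920 + 989
1920 = 1·989 + 931
989 = 1·931 + 58
931 = 16·58 + 3
58 = 19·3 + 1
3 = 3·1 + 0  (stop)
So 1920/14429 = [0; 7, 1, 1, 16, 19, 3].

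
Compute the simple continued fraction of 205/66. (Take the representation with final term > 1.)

[3; 9, 2, 3]

205 = 3×66 + 7
66 = 9×7 + 3
7 = 2×3 + 1
3 = 3×1 + 0  (stop)
So 205/66 = [3; 9, 2, 3].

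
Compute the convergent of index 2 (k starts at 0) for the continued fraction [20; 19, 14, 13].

5354/267

Using pₖ = aₖpₖ₋₁ + pₖ₋₂, qₖ = aₖqₖ₋₁ + qₖ₋₂ (with p₋₁=1, p₋₂=0, q₋₁=0, q₋₂=1):
  k=0: a=20, p=20, q=1
  k=1: a=19, p=381, q=19
  k=2: a=14, p=5354, q=267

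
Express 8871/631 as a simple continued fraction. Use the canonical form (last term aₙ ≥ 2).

[14; 17, 18, 2]

8871 = 14·631 + 37
631 = 17·37 + 2
37 = 18·2 + 1
2 = 2·1 + 0  (stop)
So 8871/631 = [14; 17, 18, 2].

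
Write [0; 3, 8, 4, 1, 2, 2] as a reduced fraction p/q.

271/846

Fold from the inside: start with 2/1.
  2 + 1/2 = 5/2
  1 + 2/5 = 7/5
  4 + 5/7 = 33/7
  8 + 7/33 = 271/33
  3 + 33/271 = 846/271
  0 + 271/846 = 271/846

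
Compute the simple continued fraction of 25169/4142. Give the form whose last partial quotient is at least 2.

[6; 13, 15, 10, 2]

25169 = 6×4142 + 317
4142 = 13×317 + 21
317 = 15×21 + 2
21 = 10×2 + 1
2 = 2×1 + 0  (stop)
So 25169/4142 = [6; 13, 15, 10, 2].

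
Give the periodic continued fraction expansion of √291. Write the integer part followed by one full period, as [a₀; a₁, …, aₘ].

a₀ = ⌊√291⌋ = 17.

[17; 17, 34]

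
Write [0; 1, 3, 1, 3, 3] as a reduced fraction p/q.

49/62

Using pₖ = aₖpₖ₋₁ + pₖ₋₂ and qₖ = aₖqₖ₋₁ + qₖ₋₂:
  k=0: a=0, p=0, q=1
  k=1: a=1, p=1, q=1
  k=2: a=3, p=3, q=4
  k=3: a=1, p=4, q=5
  k=4: a=3, p=15, q=19
  k=5: a=3, p=49, q=62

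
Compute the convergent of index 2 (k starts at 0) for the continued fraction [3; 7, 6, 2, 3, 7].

135/43

Using pₖ = aₖpₖ₋₁ + pₖ₋₂, qₖ = aₖqₖ₋₁ + qₖ₋₂ (with p₋₁=1, p₋₂=0, q₋₁=0, q₋₂=1):
  k=0: a=3, p=3, q=1
  k=1: a=7, p=22, q=7
  k=2: a=6, p=135, q=43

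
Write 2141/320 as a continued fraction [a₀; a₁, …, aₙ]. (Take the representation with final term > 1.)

[6; 1, 2, 4, 3, 3, 2]

2141 = 6×320 + 221
320 = 1×221 + 99
221 = 2×99 + 23
99 = 4×23 + 7
23 = 3×7 + 2
7 = 3×2 + 1
2 = 2×1 + 0  (stop)
So 2141/320 = [6; 1, 2, 4, 3, 3, 2].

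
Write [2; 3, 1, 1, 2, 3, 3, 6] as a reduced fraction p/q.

Using pₖ = aₖpₖ₋₁ + pₖ₋₂ and qₖ = aₖqₖ₋₁ + qₖ₋₂:
  k=0: a=2, p=2, q=1
  k=1: a=3, p=7, q=3
  k=2: a=1, p=9, q=4
  k=3: a=1, p=16, q=7
  k=4: a=2, p=41, q=18
  k=5: a=3, p=139, q=61
  k=6: a=3, p=458, q=201
  k=7: a=6, p=2887, q=1267

2887/1267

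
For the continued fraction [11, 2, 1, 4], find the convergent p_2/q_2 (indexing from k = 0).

34/3

Using pₖ = aₖpₖ₋₁ + pₖ₋₂, qₖ = aₖqₖ₋₁ + qₖ₋₂ (with p₋₁=1, p₋₂=0, q₋₁=0, q₋₂=1):
  k=0: a=11, p=11, q=1
  k=1: a=2, p=23, q=2
  k=2: a=1, p=34, q=3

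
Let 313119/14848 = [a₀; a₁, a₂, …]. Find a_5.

3

313119 = 21·14848 + 1311   →  a_0 = 21
14848 = 11·1311 + 427   →  a_1 = 11
1311 = 3·427 + 30   →  a_2 = 3
427 = 14·30 + 7   →  a_3 = 14
30 = 4·7 + 2   →  a_4 = 4
7 = 3·2 + 1   →  a_5 = 3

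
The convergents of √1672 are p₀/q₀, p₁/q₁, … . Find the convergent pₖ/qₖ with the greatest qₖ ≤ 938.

√1672 = [40; 1, 8, 10, 8, 1, 80, …] (period length 6).
Convergents:
  p_0/q_0 = 40/1
  p_1/q_1 = 41/1
  p_2/q_2 = 368/9
  p_3/q_3 = 3721/91
  p_4/q_4 = 30136/737
  p_5/q_5 = 33857/828
  p_6/q_6 = 2738696/66977
q_5 = 828 ≤ 938 < 66977 = q_6, so the answer is 33857/828.

33857/828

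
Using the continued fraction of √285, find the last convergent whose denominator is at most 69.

287/17

√285 = [16; 1, 7, 2, 7, 1, 32, …] (period length 6).
Convergents:
  p_0/q_0 = 16/1
  p_1/q_1 = 17/1
  p_2/q_2 = 135/8
  p_3/q_3 = 287/17
  p_4/q_4 = 2144/127
q_3 = 17 ≤ 69 < 127 = q_4, so the answer is 287/17.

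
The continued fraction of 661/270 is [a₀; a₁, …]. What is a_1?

2

661 = 2·270 + 121   →  a_0 = 2
270 = 2·121 + 28   →  a_1 = 2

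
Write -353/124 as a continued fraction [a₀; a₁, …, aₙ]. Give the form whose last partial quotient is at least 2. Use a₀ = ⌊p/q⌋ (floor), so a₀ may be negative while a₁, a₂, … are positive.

-353 = -3·124 + 19
124 = 6·19 + 10
19 = 1·10 + 9
10 = 1·9 + 1
9 = 9·1 + 0  (stop)
So -353/124 = [-3; 6, 1, 1, 9].

[-3; 6, 1, 1, 9]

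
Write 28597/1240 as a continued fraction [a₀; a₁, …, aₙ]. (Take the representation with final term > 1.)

[23; 16, 9, 1, 1, 1, 2]

28597 = 23*1240 + 77
1240 = 16*77 + 8
77 = 9*8 + 5
8 = 1*5 + 3
5 = 1*3 + 2
3 = 1*2 + 1
2 = 2*1 + 0  (stop)
So 28597/1240 = [23; 16, 9, 1, 1, 1, 2].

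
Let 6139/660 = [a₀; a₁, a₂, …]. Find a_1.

3

6139 = 9·660 + 199   →  a_0 = 9
660 = 3·199 + 63   →  a_1 = 3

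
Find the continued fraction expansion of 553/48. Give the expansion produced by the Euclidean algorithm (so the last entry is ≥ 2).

553 = 11×48 + 25
48 = 1×25 + 23
25 = 1×23 + 2
23 = 11×2 + 1
2 = 2×1 + 0  (stop)
So 553/48 = [11; 1, 1, 11, 2].

[11; 1, 1, 11, 2]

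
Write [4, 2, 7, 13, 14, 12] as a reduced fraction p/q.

149524/33473

Using pₖ = aₖpₖ₋₁ + pₖ₋₂ and qₖ = aₖqₖ₋₁ + qₖ₋₂:
  k=0: a=4, p=4, q=1
  k=1: a=2, p=9, q=2
  k=2: a=7, p=67, q=15
  k=3: a=13, p=880, q=197
  k=4: a=14, p=12387, q=2773
  k=5: a=12, p=149524, q=33473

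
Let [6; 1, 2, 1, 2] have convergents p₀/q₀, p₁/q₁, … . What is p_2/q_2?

20/3

Using pₖ = aₖpₖ₋₁ + pₖ₋₂, qₖ = aₖqₖ₋₁ + qₖ₋₂ (with p₋₁=1, p₋₂=0, q₋₁=0, q₋₂=1):
  k=0: a=6, p=6, q=1
  k=1: a=1, p=7, q=1
  k=2: a=2, p=20, q=3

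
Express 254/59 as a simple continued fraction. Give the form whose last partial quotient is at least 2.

[4; 3, 3, 1, 1, 2]

254 = 4×59 + 18
59 = 3×18 + 5
18 = 3×5 + 3
5 = 1×3 + 2
3 = 1×2 + 1
2 = 2×1 + 0  (stop)
So 254/59 = [4; 3, 3, 1, 1, 2].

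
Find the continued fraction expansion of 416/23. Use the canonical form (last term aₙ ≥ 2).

[18; 11, 2]

416 = 18*23 + 2
23 = 11*2 + 1
2 = 2*1 + 0  (stop)
So 416/23 = [18; 11, 2].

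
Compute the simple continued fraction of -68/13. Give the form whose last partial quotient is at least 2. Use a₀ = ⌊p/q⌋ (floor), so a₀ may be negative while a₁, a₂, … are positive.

-68 = -6·13 + 10
13 = 1·10 + 3
10 = 3·3 + 1
3 = 3·1 + 0  (stop)
So -68/13 = [-6; 1, 3, 3].

[-6; 1, 3, 3]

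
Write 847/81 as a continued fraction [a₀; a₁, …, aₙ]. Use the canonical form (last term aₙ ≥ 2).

[10; 2, 5, 3, 2]

847 = 10*81 + 37
81 = 2*37 + 7
37 = 5*7 + 2
7 = 3*2 + 1
2 = 2*1 + 0  (stop)
So 847/81 = [10; 2, 5, 3, 2].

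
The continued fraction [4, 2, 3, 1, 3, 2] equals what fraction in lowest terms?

Using pₖ = aₖpₖ₋₁ + pₖ₋₂ and qₖ = aₖqₖ₋₁ + qₖ₋₂:
  k=0: a=4, p=4, q=1
  k=1: a=2, p=9, q=2
  k=2: a=3, p=31, q=7
  k=3: a=1, p=40, q=9
  k=4: a=3, p=151, q=34
  k=5: a=2, p=342, q=77

342/77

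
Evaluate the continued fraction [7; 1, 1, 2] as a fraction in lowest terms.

Fold from the inside: start with 2/1.
  1 + 1/2 = 3/2
  1 + 2/3 = 5/3
  7 + 3/5 = 38/5

38/5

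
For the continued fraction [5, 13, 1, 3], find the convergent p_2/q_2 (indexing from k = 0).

71/14

Using pₖ = aₖpₖ₋₁ + pₖ₋₂, qₖ = aₖqₖ₋₁ + qₖ₋₂ (with p₋₁=1, p₋₂=0, q₋₁=0, q₋₂=1):
  k=0: a=5, p=5, q=1
  k=1: a=13, p=66, q=13
  k=2: a=1, p=71, q=14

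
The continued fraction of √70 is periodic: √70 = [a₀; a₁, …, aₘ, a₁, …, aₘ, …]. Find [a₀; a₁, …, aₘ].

[8; 2, 1, 2, 1, 2, 16]

a₀ = ⌊√70⌋ = 8.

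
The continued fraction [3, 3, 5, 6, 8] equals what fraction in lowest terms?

2677/808

Fold from the inside: start with 8/1.
  6 + 1/8 = 49/8
  5 + 8/49 = 253/49
  3 + 49/253 = 808/253
  3 + 253/808 = 2677/808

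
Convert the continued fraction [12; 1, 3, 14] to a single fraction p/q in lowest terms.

Using pₖ = aₖpₖ₋₁ + pₖ₋₂ and qₖ = aₖqₖ₋₁ + qₖ₋₂:
  k=0: a=12, p=12, q=1
  k=1: a=1, p=13, q=1
  k=2: a=3, p=51, q=4
  k=3: a=14, p=727, q=57

727/57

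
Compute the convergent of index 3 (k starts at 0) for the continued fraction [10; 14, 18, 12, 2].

Using pₖ = aₖpₖ₋₁ + pₖ₋₂, qₖ = aₖqₖ₋₁ + qₖ₋₂ (with p₋₁=1, p₋₂=0, q₋₁=0, q₋₂=1):
  k=0: a=10, p=10, q=1
  k=1: a=14, p=141, q=14
  k=2: a=18, p=2548, q=253
  k=3: a=12, p=30717, q=3050

30717/3050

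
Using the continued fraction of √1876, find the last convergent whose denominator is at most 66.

√1876 = [43; 3, 5, 12, 5, 3, 86, …] (period length 6).
Convergents:
  p_0/q_0 = 43/1
  p_1/q_1 = 130/3
  p_2/q_2 = 693/16
  p_3/q_3 = 8446/195
q_2 = 16 ≤ 66 < 195 = q_3, so the answer is 693/16.

693/16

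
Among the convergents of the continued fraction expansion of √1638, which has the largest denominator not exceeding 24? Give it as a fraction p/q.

688/17

√1638 = [40; 2, 8, 2, 80, …] (period length 4).
Convergents:
  p_0/q_0 = 40/1
  p_1/q_1 = 81/2
  p_2/q_2 = 688/17
  p_3/q_3 = 1457/36
q_2 = 17 ≤ 24 < 36 = q_3, so the answer is 688/17.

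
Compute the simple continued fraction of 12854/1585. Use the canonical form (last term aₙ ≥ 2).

[8; 9, 9, 6, 3]

12854 = 8·1585 + 174
1585 = 9·174 + 19
174 = 9·19 + 3
19 = 6·3 + 1
3 = 3·1 + 0  (stop)
So 12854/1585 = [8; 9, 9, 6, 3].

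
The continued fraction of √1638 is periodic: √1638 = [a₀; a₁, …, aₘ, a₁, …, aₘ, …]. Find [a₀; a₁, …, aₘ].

a₀ = ⌊√1638⌋ = 40.
With m₀=0, d₀=1 and mₖ₊₁ = dₖaₖ − mₖ, dₖ₊₁ = (n − mₖ₊₁²)/dₖ, aₖ₊₁ = ⌊(a₀+mₖ₊₁)/dₖ₊₁⌋:
  k=1: m=40, d=38, a=2
  k=2: m=36, d=9, a=8
  k=3: m=36, d=38, a=2
  k=4: m=40, d=1, a=80
d=1 and a=2a₀=80 at k=4, so the next step gives (m, d) = (40, 38) again — its k=1 value — and the period has length 4.

[40; 2, 8, 2, 80]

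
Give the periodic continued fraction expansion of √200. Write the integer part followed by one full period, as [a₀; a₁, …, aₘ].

[14; 7, 28]

a₀ = ⌊√200⌋ = 14.
With m₀=0, d₀=1 and mₖ₊₁ = dₖaₖ − mₖ, dₖ₊₁ = (n − mₖ₊₁²)/dₖ, aₖ₊₁ = ⌊(a₀+mₖ₊₁)/dₖ₊₁⌋:
  k=1: m=14, d=4, a=7
  k=2: m=14, d=1, a=28
d=1 and a=2a₀=28 at k=2, so the next step gives (m, d) = (14, 4) again — its k=1 value — and the period has length 2.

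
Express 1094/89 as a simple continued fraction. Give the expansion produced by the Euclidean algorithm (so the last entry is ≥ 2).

1094 = 12×89 + 26
89 = 3×26 + 11
26 = 2×11 + 4
11 = 2×4 + 3
4 = 1×3 + 1
3 = 3×1 + 0  (stop)
So 1094/89 = [12; 3, 2, 2, 1, 3].

[12; 3, 2, 2, 1, 3]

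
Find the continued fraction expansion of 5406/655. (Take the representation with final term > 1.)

[8; 3, 1, 17, 2, 4]

5406 = 8×655 + 166
655 = 3×166 + 157
166 = 1×157 + 9
157 = 17×9 + 4
9 = 2×4 + 1
4 = 4×1 + 0  (stop)
So 5406/655 = [8; 3, 1, 17, 2, 4].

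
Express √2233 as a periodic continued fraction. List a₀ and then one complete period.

[47; 3, 1, 12, 1, 3, 94]

a₀ = ⌊√2233⌋ = 47.
With m₀=0, d₀=1 and mₖ₊₁ = dₖaₖ − mₖ, dₖ₊₁ = (n − mₖ₊₁²)/dₖ, aₖ₊₁ = ⌊(a₀+mₖ₊₁)/dₖ₊₁⌋:
  k=1: m=47, d=24, a=3
  k=2: m=25, d=67, a=1
  k=3: m=42, d=7, a=12
  k=4: m=42, d=67, a=1
  k=5: m=25, d=24, a=3
  k=6: m=47, d=1, a=94
d=1 and a=2a₀=94 at k=6, so the next step gives (m, d) = (47, 24) again — its k=1 value — and the period has length 6.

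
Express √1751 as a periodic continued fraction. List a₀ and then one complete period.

a₀ = ⌊√1751⌋ = 41.
With m₀=0, d₀=1 and mₖ₊₁ = dₖaₖ − mₖ, dₖ₊₁ = (n − mₖ₊₁²)/dₖ, aₖ₊₁ = ⌊(a₀+mₖ₊₁)/dₖ₊₁⌋:
  k=1: m=41, d=70, a=1
  k=2: m=29, d=13, a=5
  k=3: m=36, d=35, a=2
  k=4: m=34, d=17, a=4
  k=5: m=34, d=35, a=2
  k=6: m=36, d=13, a=5
  k=7: m=29, d=70, a=1
  k=8: m=41, d=1, a=82
d=1 and a=2a₀=82 at k=8, so the next step gives (m, d) = (41, 70) again — its k=1 value — and the period has length 8.

[41; 1, 5, 2, 4, 2, 5, 1, 82]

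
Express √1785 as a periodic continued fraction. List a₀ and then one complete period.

[42; 4, 84]

a₀ = ⌊√1785⌋ = 42.
With m₀=0, d₀=1 and mₖ₊₁ = dₖaₖ − mₖ, dₖ₊₁ = (n − mₖ₊₁²)/dₖ, aₖ₊₁ = ⌊(a₀+mₖ₊₁)/dₖ₊₁⌋:
  k=1: m=42, d=21, a=4
  k=2: m=42, d=1, a=84
d=1 and a=2a₀=84 at k=2, so the next step gives (m, d) = (42, 21) again — its k=1 value — and the period has length 2.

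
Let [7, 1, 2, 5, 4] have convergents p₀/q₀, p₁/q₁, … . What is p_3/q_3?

123/16

Using pₖ = aₖpₖ₋₁ + pₖ₋₂, qₖ = aₖqₖ₋₁ + qₖ₋₂ (with p₋₁=1, p₋₂=0, q₋₁=0, q₋₂=1):
  k=0: a=7, p=7, q=1
  k=1: a=1, p=8, q=1
  k=2: a=2, p=23, q=3
  k=3: a=5, p=123, q=16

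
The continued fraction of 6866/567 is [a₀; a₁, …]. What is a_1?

9

6866 = 12·567 + 62   →  a_0 = 12
567 = 9·62 + 9   →  a_1 = 9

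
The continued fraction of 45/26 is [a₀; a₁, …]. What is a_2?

2

45 = 1·26 + 19   →  a_0 = 1
26 = 1·19 + 7   →  a_1 = 1
19 = 2·7 + 5   →  a_2 = 2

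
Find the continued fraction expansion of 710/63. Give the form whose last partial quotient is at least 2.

710 = 11×63 + 17
63 = 3×17 + 12
17 = 1×12 + 5
12 = 2×5 + 2
5 = 2×2 + 1
2 = 2×1 + 0  (stop)
So 710/63 = [11; 3, 1, 2, 2, 2].

[11; 3, 1, 2, 2, 2]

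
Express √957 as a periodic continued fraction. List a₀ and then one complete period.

[30; 1, 14, 2, 14, 1, 60]

a₀ = ⌊√957⌋ = 30.
With m₀=0, d₀=1 and mₖ₊₁ = dₖaₖ − mₖ, dₖ₊₁ = (n − mₖ₊₁²)/dₖ, aₖ₊₁ = ⌊(a₀+mₖ₊₁)/dₖ₊₁⌋:
  k=1: m=30, d=57, a=1
  k=2: m=27, d=4, a=14
  k=3: m=29, d=29, a=2
  k=4: m=29, d=4, a=14
  k=5: m=27, d=57, a=1
  k=6: m=30, d=1, a=60
d=1 and a=2a₀=60 at k=6, so the next step gives (m, d) = (30, 57) again — its k=1 value — and the period has length 6.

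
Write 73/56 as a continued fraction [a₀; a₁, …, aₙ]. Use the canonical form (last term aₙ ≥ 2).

[1; 3, 3, 2, 2]

73 = 1×56 + 17
56 = 3×17 + 5
17 = 3×5 + 2
5 = 2×2 + 1
2 = 2×1 + 0  (stop)
So 73/56 = [1; 3, 3, 2, 2].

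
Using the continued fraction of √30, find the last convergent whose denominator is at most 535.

2525/461

√30 = [5; 2, 10, …] (period length 2).
Convergents:
  p_0/q_0 = 5/1
  p_1/q_1 = 11/2
  p_2/q_2 = 115/21
  p_3/q_3 = 241/44
  p_4/q_4 = 2525/461
  p_5/q_5 = 5291/966
q_4 = 461 ≤ 535 < 966 = q_5, so the answer is 2525/461.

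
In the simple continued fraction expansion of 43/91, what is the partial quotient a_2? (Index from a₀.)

8

43 = 0·91 + 43   →  a_0 = 0
91 = 2·43 + 5   →  a_1 = 2
43 = 8·5 + 3   →  a_2 = 8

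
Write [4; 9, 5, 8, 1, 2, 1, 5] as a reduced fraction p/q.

38840/9453

Using pₖ = aₖpₖ₋₁ + pₖ₋₂ and qₖ = aₖqₖ₋₁ + qₖ₋₂:
  k=0: a=4, p=4, q=1
  k=1: a=9, p=37, q=9
  k=2: a=5, p=189, q=46
  k=3: a=8, p=1549, q=377
  k=4: a=1, p=1738, q=423
  k=5: a=2, p=5025, q=1223
  k=6: a=1, p=6763, q=1646
  k=7: a=5, p=38840, q=9453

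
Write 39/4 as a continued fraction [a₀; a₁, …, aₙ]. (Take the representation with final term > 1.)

39 = 9×4 + 3
4 = 1×3 + 1
3 = 3×1 + 0  (stop)
So 39/4 = [9; 1, 3].

[9; 1, 3]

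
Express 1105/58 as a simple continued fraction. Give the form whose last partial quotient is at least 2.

1105 = 19*58 + 3
58 = 19*3 + 1
3 = 3*1 + 0  (stop)
So 1105/58 = [19; 19, 3].

[19; 19, 3]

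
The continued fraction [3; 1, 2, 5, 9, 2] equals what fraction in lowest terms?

1143/310

Fold from the inside: start with 2/1.
  9 + 1/2 = 19/2
  5 + 2/19 = 97/19
  2 + 19/97 = 213/97
  1 + 97/213 = 310/213
  3 + 213/310 = 1143/310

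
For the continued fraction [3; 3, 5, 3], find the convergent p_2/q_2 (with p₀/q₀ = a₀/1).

53/16

Using pₖ = aₖpₖ₋₁ + pₖ₋₂, qₖ = aₖqₖ₋₁ + qₖ₋₂ (with p₋₁=1, p₋₂=0, q₋₁=0, q₋₂=1):
  k=0: a=3, p=3, q=1
  k=1: a=3, p=10, q=3
  k=2: a=5, p=53, q=16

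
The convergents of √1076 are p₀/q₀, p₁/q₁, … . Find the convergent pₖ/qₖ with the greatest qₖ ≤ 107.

√1076 = [32; 1, 4, 16, 4, 1, 64, …] (period length 6).
Convergents:
  p_0/q_0 = 32/1
  p_1/q_1 = 33/1
  p_2/q_2 = 164/5
  p_3/q_3 = 2657/81
  p_4/q_4 = 10792/329
q_3 = 81 ≤ 107 < 329 = q_4, so the answer is 2657/81.

2657/81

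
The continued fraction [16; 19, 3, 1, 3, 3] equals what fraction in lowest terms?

15153/944

Fold from the inside: start with 3/1.
  3 + 1/3 = 10/3
  1 + 3/10 = 13/10
  3 + 10/13 = 49/13
  19 + 13/49 = 944/49
  16 + 49/944 = 15153/944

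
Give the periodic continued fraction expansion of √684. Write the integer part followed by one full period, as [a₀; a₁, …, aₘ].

[26; 6, 1, 1, 12, 1, 1, 6, 52]

a₀ = ⌊√684⌋ = 26.
With m₀=0, d₀=1 and mₖ₊₁ = dₖaₖ − mₖ, dₖ₊₁ = (n − mₖ₊₁²)/dₖ, aₖ₊₁ = ⌊(a₀+mₖ₊₁)/dₖ₊₁⌋:
  k=1: m=26, d=8, a=6
  k=2: m=22, d=25, a=1
  k=3: m=3, d=27, a=1
  k=4: m=24, d=4, a=12
  k=5: m=24, d=27, a=1
  k=6: m=3, d=25, a=1
  k=7: m=22, d=8, a=6
  k=8: m=26, d=1, a=52
d=1 and a=2a₀=52 at k=8, so the next step gives (m, d) = (26, 8) again — its k=1 value — and the period has length 8.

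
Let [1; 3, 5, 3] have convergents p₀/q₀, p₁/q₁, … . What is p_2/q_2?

21/16

Using pₖ = aₖpₖ₋₁ + pₖ₋₂, qₖ = aₖqₖ₋₁ + qₖ₋₂ (with p₋₁=1, p₋₂=0, q₋₁=0, q₋₂=1):
  k=0: a=1, p=1, q=1
  k=1: a=3, p=4, q=3
  k=2: a=5, p=21, q=16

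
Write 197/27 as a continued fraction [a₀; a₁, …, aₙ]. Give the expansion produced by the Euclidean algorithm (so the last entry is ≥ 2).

[7; 3, 2, 1, 2]

197 = 7×27 + 8
27 = 3×8 + 3
8 = 2×3 + 2
3 = 1×2 + 1
2 = 2×1 + 0  (stop)
So 197/27 = [7; 3, 2, 1, 2].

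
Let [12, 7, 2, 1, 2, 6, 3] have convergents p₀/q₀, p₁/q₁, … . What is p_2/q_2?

Using pₖ = aₖpₖ₋₁ + pₖ₋₂, qₖ = aₖqₖ₋₁ + qₖ₋₂ (with p₋₁=1, p₋₂=0, q₋₁=0, q₋₂=1):
  k=0: a=12, p=12, q=1
  k=1: a=7, p=85, q=7
  k=2: a=2, p=182, q=15

182/15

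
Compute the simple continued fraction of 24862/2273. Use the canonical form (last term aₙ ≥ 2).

24862 = 10*2273 + 2132
2273 = 1*2132 + 141
2132 = 15*141 + 17
141 = 8*17 + 5
17 = 3*5 + 2
5 = 2*2 + 1
2 = 2*1 + 0  (stop)
So 24862/2273 = [10; 1, 15, 8, 3, 2, 2].

[10; 1, 15, 8, 3, 2, 2]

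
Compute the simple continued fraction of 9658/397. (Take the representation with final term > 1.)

[24; 3, 18, 1, 1, 3]

9658 = 24·397 + 130
397 = 3·130 + 7
130 = 18·7 + 4
7 = 1·4 + 3
4 = 1·3 + 1
3 = 3·1 + 0  (stop)
So 9658/397 = [24; 3, 18, 1, 1, 3].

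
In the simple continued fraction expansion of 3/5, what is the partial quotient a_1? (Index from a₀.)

3 = 0·5 + 3   →  a_0 = 0
5 = 1·3 + 2   →  a_1 = 1

1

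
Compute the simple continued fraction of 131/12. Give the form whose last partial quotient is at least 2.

[10; 1, 11]

131 = 10·12 + 11
12 = 1·11 + 1
11 = 11·1 + 0  (stop)
So 131/12 = [10; 1, 11].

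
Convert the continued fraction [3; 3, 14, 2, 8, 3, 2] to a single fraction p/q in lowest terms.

18169/5463

Fold from the inside: start with 2/1.
  3 + 1/2 = 7/2
  8 + 2/7 = 58/7
  2 + 7/58 = 123/58
  14 + 58/123 = 1780/123
  3 + 123/1780 = 5463/1780
  3 + 1780/5463 = 18169/5463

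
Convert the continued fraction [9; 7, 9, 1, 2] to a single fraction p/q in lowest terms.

Using pₖ = aₖpₖ₋₁ + pₖ₋₂ and qₖ = aₖqₖ₋₁ + qₖ₋₂:
  k=0: a=9, p=9, q=1
  k=1: a=7, p=64, q=7
  k=2: a=9, p=585, q=64
  k=3: a=1, p=649, q=71
  k=4: a=2, p=1883, q=206

1883/206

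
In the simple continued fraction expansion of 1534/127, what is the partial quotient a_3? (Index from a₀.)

2

1534 = 12·127 + 10   →  a_0 = 12
127 = 12·10 + 7   →  a_1 = 12
10 = 1·7 + 3   →  a_2 = 1
7 = 2·3 + 1   →  a_3 = 2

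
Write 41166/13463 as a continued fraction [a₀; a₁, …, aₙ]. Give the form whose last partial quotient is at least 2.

41166 = 3·13463 + 777
13463 = 17·777 + 254
777 = 3·254 + 15
254 = 16·15 + 14
15 = 1·14 + 1
14 = 14·1 + 0  (stop)
So 41166/13463 = [3; 17, 3, 16, 1, 14].

[3; 17, 3, 16, 1, 14]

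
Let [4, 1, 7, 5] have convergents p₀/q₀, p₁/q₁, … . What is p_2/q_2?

Using pₖ = aₖpₖ₋₁ + pₖ₋₂, qₖ = aₖqₖ₋₁ + qₖ₋₂ (with p₋₁=1, p₋₂=0, q₋₁=0, q₋₂=1):
  k=0: a=4, p=4, q=1
  k=1: a=1, p=5, q=1
  k=2: a=7, p=39, q=8

39/8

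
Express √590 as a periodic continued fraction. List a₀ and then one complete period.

[24; 3, 2, 4, 2, 3, 48]

a₀ = ⌊√590⌋ = 24.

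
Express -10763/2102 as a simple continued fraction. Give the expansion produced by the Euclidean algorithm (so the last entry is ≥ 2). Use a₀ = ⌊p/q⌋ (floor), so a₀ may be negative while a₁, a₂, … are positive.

[-6; 1, 7, 3, 4, 9, 2]

-10763 = -6*2102 + 1849
2102 = 1*1849 + 253
1849 = 7*253 + 78
253 = 3*78 + 19
78 = 4*19 + 2
19 = 9*2 + 1
2 = 2*1 + 0  (stop)
So -10763/2102 = [-6; 1, 7, 3, 4, 9, 2].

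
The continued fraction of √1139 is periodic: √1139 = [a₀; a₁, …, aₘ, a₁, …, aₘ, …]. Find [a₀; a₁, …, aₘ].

[33; 1, 2, 1, 66]

a₀ = ⌊√1139⌋ = 33.
With m₀=0, d₀=1 and mₖ₊₁ = dₖaₖ − mₖ, dₖ₊₁ = (n − mₖ₊₁²)/dₖ, aₖ₊₁ = ⌊(a₀+mₖ₊₁)/dₖ₊₁⌋:
  k=1: m=33, d=50, a=1
  k=2: m=17, d=17, a=2
  k=3: m=17, d=50, a=1
  k=4: m=33, d=1, a=66
d=1 and a=2a₀=66 at k=4, so the next step gives (m, d) = (33, 50) again — its k=1 value — and the period has length 4.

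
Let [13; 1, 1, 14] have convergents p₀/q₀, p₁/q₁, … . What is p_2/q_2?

27/2

Using pₖ = aₖpₖ₋₁ + pₖ₋₂, qₖ = aₖqₖ₋₁ + qₖ₋₂ (with p₋₁=1, p₋₂=0, q₋₁=0, q₋₂=1):
  k=0: a=13, p=13, q=1
  k=1: a=1, p=14, q=1
  k=2: a=1, p=27, q=2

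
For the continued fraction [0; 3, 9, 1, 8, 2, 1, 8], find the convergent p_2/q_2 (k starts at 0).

9/28

Using pₖ = aₖpₖ₋₁ + pₖ₋₂, qₖ = aₖqₖ₋₁ + qₖ₋₂ (with p₋₁=1, p₋₂=0, q₋₁=0, q₋₂=1):
  k=0: a=0, p=0, q=1
  k=1: a=3, p=1, q=3
  k=2: a=9, p=9, q=28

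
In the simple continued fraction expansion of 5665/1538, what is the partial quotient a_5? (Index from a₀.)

12

5665 = 3·1538 + 1051   →  a_0 = 3
1538 = 1·1051 + 487   →  a_1 = 1
1051 = 2·487 + 77   →  a_2 = 2
487 = 6·77 + 25   →  a_3 = 6
77 = 3·25 + 2   →  a_4 = 3
25 = 12·2 + 1   →  a_5 = 12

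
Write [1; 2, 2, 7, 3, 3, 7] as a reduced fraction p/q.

Fold from the inside: start with 7/1.
  3 + 1/7 = 22/7
  3 + 7/22 = 73/22
  7 + 22/73 = 533/73
  2 + 73/533 = 1139/533
  2 + 533/1139 = 2811/1139
  1 + 1139/2811 = 3950/2811

3950/2811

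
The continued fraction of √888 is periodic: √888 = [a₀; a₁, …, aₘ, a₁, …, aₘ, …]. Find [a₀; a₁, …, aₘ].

[29; 1, 3, 1, 58]

a₀ = ⌊√888⌋ = 29.
With m₀=0, d₀=1 and mₖ₊₁ = dₖaₖ − mₖ, dₖ₊₁ = (n − mₖ₊₁²)/dₖ, aₖ₊₁ = ⌊(a₀+mₖ₊₁)/dₖ₊₁⌋:
  k=1: m=29, d=47, a=1
  k=2: m=18, d=12, a=3
  k=3: m=18, d=47, a=1
  k=4: m=29, d=1, a=58
d=1 and a=2a₀=58 at k=4, so the next step gives (m, d) = (29, 47) again — its k=1 value — and the period has length 4.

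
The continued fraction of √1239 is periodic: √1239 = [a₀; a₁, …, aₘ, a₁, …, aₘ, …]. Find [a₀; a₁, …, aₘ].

[35; 5, 70]

a₀ = ⌊√1239⌋ = 35.
With m₀=0, d₀=1 and mₖ₊₁ = dₖaₖ − mₖ, dₖ₊₁ = (n − mₖ₊₁²)/dₖ, aₖ₊₁ = ⌊(a₀+mₖ₊₁)/dₖ₊₁⌋:
  k=1: m=35, d=14, a=5
  k=2: m=35, d=1, a=70
d=1 and a=2a₀=70 at k=2, so the next step gives (m, d) = (35, 14) again — its k=1 value — and the period has length 2.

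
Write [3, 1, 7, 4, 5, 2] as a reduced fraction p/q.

Using pₖ = aₖpₖ₋₁ + pₖ₋₂ and qₖ = aₖqₖ₋₁ + qₖ₋₂:
  k=0: a=3, p=3, q=1
  k=1: a=1, p=4, q=1
  k=2: a=7, p=31, q=8
  k=3: a=4, p=128, q=33
  k=4: a=5, p=671, q=173
  k=5: a=2, p=1470, q=379

1470/379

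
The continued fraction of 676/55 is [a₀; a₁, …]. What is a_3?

3

676 = 12·55 + 16   →  a_0 = 12
55 = 3·16 + 7   →  a_1 = 3
16 = 2·7 + 2   →  a_2 = 2
7 = 3·2 + 1   →  a_3 = 3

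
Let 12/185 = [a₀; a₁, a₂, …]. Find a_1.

12 = 0·185 + 12   →  a_0 = 0
185 = 15·12 + 5   →  a_1 = 15

15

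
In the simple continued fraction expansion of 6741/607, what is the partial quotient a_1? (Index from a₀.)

6741 = 11·607 + 64   →  a_0 = 11
607 = 9·64 + 31   →  a_1 = 9

9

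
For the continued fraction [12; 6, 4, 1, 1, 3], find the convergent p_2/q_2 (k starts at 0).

304/25

Using pₖ = aₖpₖ₋₁ + pₖ₋₂, qₖ = aₖqₖ₋₁ + qₖ₋₂ (with p₋₁=1, p₋₂=0, q₋₁=0, q₋₂=1):
  k=0: a=12, p=12, q=1
  k=1: a=6, p=73, q=6
  k=2: a=4, p=304, q=25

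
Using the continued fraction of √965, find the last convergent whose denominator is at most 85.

963/31

√965 = [31; 15, 1, 1, 15, 62, …] (period length 5).
Convergents:
  p_0/q_0 = 31/1
  p_1/q_1 = 466/15
  p_2/q_2 = 497/16
  p_3/q_3 = 963/31
  p_4/q_4 = 14942/481
q_3 = 31 ≤ 85 < 481 = q_4, so the answer is 963/31.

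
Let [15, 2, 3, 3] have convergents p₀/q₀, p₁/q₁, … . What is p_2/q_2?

Using pₖ = aₖpₖ₋₁ + pₖ₋₂, qₖ = aₖqₖ₋₁ + qₖ₋₂ (with p₋₁=1, p₋₂=0, q₋₁=0, q₋₂=1):
  k=0: a=15, p=15, q=1
  k=1: a=2, p=31, q=2
  k=2: a=3, p=108, q=7

108/7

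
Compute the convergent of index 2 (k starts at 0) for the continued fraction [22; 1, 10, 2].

Using pₖ = aₖpₖ₋₁ + pₖ₋₂, qₖ = aₖqₖ₋₁ + qₖ₋₂ (with p₋₁=1, p₋₂=0, q₋₁=0, q₋₂=1):
  k=0: a=22, p=22, q=1
  k=1: a=1, p=23, q=1
  k=2: a=10, p=252, q=11

252/11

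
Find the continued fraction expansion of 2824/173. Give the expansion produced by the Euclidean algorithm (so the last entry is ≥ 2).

[16; 3, 11, 5]

2824 = 16×173 + 56
173 = 3×56 + 5
56 = 11×5 + 1
5 = 5×1 + 0  (stop)
So 2824/173 = [16; 3, 11, 5].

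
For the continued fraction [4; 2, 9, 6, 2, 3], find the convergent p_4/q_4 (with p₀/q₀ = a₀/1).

1123/251

Using pₖ = aₖpₖ₋₁ + pₖ₋₂, qₖ = aₖqₖ₋₁ + qₖ₋₂ (with p₋₁=1, p₋₂=0, q₋₁=0, q₋₂=1):
  k=0: a=4, p=4, q=1
  k=1: a=2, p=9, q=2
  k=2: a=9, p=85, q=19
  k=3: a=6, p=519, q=116
  k=4: a=2, p=1123, q=251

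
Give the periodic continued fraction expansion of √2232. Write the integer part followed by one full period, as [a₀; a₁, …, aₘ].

a₀ = ⌊√2232⌋ = 47.
With m₀=0, d₀=1 and mₖ₊₁ = dₖaₖ − mₖ, dₖ₊₁ = (n − mₖ₊₁²)/dₖ, aₖ₊₁ = ⌊(a₀+mₖ₊₁)/dₖ₊₁⌋:
  k=1: m=47, d=23, a=4
  k=2: m=45, d=9, a=10
  k=3: m=45, d=23, a=4
  k=4: m=47, d=1, a=94
d=1 and a=2a₀=94 at k=4, so the next step gives (m, d) = (47, 23) again — its k=1 value — and the period has length 4.

[47; 4, 10, 4, 94]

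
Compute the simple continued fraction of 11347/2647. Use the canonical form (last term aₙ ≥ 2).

[4; 3, 2, 19, 2, 9]

11347 = 4·2647 + 759
2647 = 3·759 + 370
759 = 2·370 + 19
370 = 19·19 + 9
19 = 2·9 + 1
9 = 9·1 + 0  (stop)
So 11347/2647 = [4; 3, 2, 19, 2, 9].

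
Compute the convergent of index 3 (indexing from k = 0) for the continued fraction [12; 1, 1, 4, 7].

Using pₖ = aₖpₖ₋₁ + pₖ₋₂, qₖ = aₖqₖ₋₁ + qₖ₋₂ (with p₋₁=1, p₋₂=0, q₋₁=0, q₋₂=1):
  k=0: a=12, p=12, q=1
  k=1: a=1, p=13, q=1
  k=2: a=1, p=25, q=2
  k=3: a=4, p=113, q=9

113/9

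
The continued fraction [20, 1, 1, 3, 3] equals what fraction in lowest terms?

Fold from the inside: start with 3/1.
  3 + 1/3 = 10/3
  1 + 3/10 = 13/10
  1 + 10/13 = 23/13
  20 + 13/23 = 473/23

473/23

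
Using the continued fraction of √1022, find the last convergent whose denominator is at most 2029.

64417/2015

√1022 = [31; 1, 30, 1, 62, …] (period length 4).
Convergents:
  p_0/q_0 = 31/1
  p_1/q_1 = 32/1
  p_2/q_2 = 991/31
  p_3/q_3 = 1023/32
  p_4/q_4 = 64417/2015
  p_5/q_5 = 65440/2047
q_4 = 2015 ≤ 2029 < 2047 = q_5, so the answer is 64417/2015.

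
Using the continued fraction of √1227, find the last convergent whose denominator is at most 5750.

85855/2451

√1227 = [35; 35, 70, …] (period length 2).
Convergents:
  p_0/q_0 = 35/1
  p_1/q_1 = 1226/35
  p_2/q_2 = 85855/2451
  p_3/q_3 = 3006151/85820
q_2 = 2451 ≤ 5750 < 85820 = q_3, so the answer is 85855/2451.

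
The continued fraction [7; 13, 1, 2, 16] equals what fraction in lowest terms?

4739/670

Fold from the inside: start with 16/1.
  2 + 1/16 = 33/16
  1 + 16/33 = 49/33
  13 + 33/49 = 670/49
  7 + 49/670 = 4739/670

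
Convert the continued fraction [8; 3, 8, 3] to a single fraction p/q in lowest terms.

649/78

Using pₖ = aₖpₖ₋₁ + pₖ₋₂ and qₖ = aₖqₖ₋₁ + qₖ₋₂:
  k=0: a=8, p=8, q=1
  k=1: a=3, p=25, q=3
  k=2: a=8, p=208, q=25
  k=3: a=3, p=649, q=78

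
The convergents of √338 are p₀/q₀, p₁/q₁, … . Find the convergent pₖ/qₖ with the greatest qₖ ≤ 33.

239/13

√338 = [18; 2, 1, 1, 2, 36, …] (period length 5).
Convergents:
  p_0/q_0 = 18/1
  p_1/q_1 = 37/2
  p_2/q_2 = 55/3
  p_3/q_3 = 92/5
  p_4/q_4 = 239/13
  p_5/q_5 = 8696/473
q_4 = 13 ≤ 33 < 473 = q_5, so the answer is 239/13.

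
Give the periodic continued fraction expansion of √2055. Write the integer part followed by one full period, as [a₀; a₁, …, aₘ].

[45; 3, 90]

a₀ = ⌊√2055⌋ = 45.
With m₀=0, d₀=1 and mₖ₊₁ = dₖaₖ − mₖ, dₖ₊₁ = (n − mₖ₊₁²)/dₖ, aₖ₊₁ = ⌊(a₀+mₖ₊₁)/dₖ₊₁⌋:
  k=1: m=45, d=30, a=3
  k=2: m=45, d=1, a=90
d=1 and a=2a₀=90 at k=2, so the next step gives (m, d) = (45, 30) again — its k=1 value — and the period has length 2.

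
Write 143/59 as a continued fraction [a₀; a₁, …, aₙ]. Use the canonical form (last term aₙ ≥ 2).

[2; 2, 2, 1, 3, 2]

143 = 2·59 + 25
59 = 2·25 + 9
25 = 2·9 + 7
9 = 1·7 + 2
7 = 3·2 + 1
2 = 2·1 + 0  (stop)
So 143/59 = [2; 2, 2, 1, 3, 2].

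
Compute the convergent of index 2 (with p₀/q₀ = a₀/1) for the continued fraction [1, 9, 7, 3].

Using pₖ = aₖpₖ₋₁ + pₖ₋₂, qₖ = aₖqₖ₋₁ + qₖ₋₂ (with p₋₁=1, p₋₂=0, q₋₁=0, q₋₂=1):
  k=0: a=1, p=1, q=1
  k=1: a=9, p=10, q=9
  k=2: a=7, p=71, q=64

71/64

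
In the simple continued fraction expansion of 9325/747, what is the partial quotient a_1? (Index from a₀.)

9325 = 12·747 + 361   →  a_0 = 12
747 = 2·361 + 25   →  a_1 = 2

2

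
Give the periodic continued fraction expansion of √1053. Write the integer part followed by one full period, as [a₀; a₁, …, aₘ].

[32; 2, 4, 2, 64]

a₀ = ⌊√1053⌋ = 32.
With m₀=0, d₀=1 and mₖ₊₁ = dₖaₖ − mₖ, dₖ₊₁ = (n − mₖ₊₁²)/dₖ, aₖ₊₁ = ⌊(a₀+mₖ₊₁)/dₖ₊₁⌋:
  k=1: m=32, d=29, a=2
  k=2: m=26, d=13, a=4
  k=3: m=26, d=29, a=2
  k=4: m=32, d=1, a=64
d=1 and a=2a₀=64 at k=4, so the next step gives (m, d) = (32, 29) again — its k=1 value — and the period has length 4.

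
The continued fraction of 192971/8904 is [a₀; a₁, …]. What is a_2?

2

192971 = 21·8904 + 5987   →  a_0 = 21
8904 = 1·5987 + 2917   →  a_1 = 1
5987 = 2·2917 + 153   →  a_2 = 2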